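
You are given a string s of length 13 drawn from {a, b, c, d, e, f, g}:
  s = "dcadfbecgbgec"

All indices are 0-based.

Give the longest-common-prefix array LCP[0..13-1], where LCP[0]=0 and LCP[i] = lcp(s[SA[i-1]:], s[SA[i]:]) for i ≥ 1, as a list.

sorted suffixes:
  #0 SA[0]=2  'adfbecgbgec'
  #1 SA[1]=5  'becgbgec'
  #2 SA[2]=9  'bgec'
  #3 SA[3]=12  'c'
  #4 SA[4]=1  'cadfbecgbgec'
  #5 SA[5]=7  'cgbgec'
  #6 SA[6]=0  'dcadfbecgbgec'
  #7 SA[7]=3  'dfbecgbgec'
  #8 SA[8]=11  'ec'
  #9 SA[9]=6  'ecgbgec'
  #10 SA[10]=4  'fbecgbgec'
  #11 SA[11]=8  'gbgec'
  #12 SA[12]=10  'gec'

SA = [2, 5, 9, 12, 1, 7, 0, 3, 11, 6, 4, 8, 10]
rank  pair      lcp
   1  s[2:],s[5:]  0  ''
   2  s[5:],s[9:]  1  'b'
   3  s[9:],s[12:]  0  ''
   4  s[12:],s[1:]  1  'c'
   5  s[1:],s[7:]  1  'c'
   6  s[7:],s[0:]  0  ''
   7  s[0:],s[3:]  1  'd'
   8  s[3:],s[11:]  0  ''
   9  s[11:],s[6:]  2  'ec'
  10  s[6:],s[4:]  0  ''
  11  s[4:],s[8:]  0  ''
  12  s[8:],s[10:]  1  'g'

[0, 0, 1, 0, 1, 1, 0, 1, 0, 2, 0, 0, 1]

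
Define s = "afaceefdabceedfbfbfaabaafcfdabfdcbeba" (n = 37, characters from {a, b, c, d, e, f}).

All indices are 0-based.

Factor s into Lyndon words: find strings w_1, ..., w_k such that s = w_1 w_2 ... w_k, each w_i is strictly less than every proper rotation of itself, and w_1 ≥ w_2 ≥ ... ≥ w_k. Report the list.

["af", "aceefd", "abceedfbfbf", "aabaafcfdabfdcbeb", "a"]

emit factor 1: 'af' (i=0, period=2)
emit factor 2: 'aceefd' (i=2, period=6)
emit factor 3: 'abceedfbfbf' (i=8, period=11)
emit factor 4: 'aabaafcfdabfdcbeb' (i=19, period=17)
emit factor 5: 'a' (i=36, period=1)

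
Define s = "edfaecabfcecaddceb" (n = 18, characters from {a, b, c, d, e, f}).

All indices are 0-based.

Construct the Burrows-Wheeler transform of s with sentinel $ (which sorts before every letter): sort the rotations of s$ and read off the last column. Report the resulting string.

rank  rotation             last
    0  $edfaecabfcecaddceb  b
    1  abfcecaddceb$edfaec  c
    2  addceb$edfaecabfcec  c
    3  aecabfcecaddceb$edf  f
    4  b$edfaecabfcecaddce  e
    5  bfcecaddceb$edfaeca  a
    6  cabfcecaddceb$edfae  e
    7  caddceb$edfaecabfce  e
    8  ceb$edfaecabfcecadd  d
    9  cecaddceb$edfaecabf  f
   10  dceb$edfaecabfcecad  d
   11  ddceb$edfaecabfceca  a
   12  dfaecabfcecaddceb$e  e
   13  eb$edfaecabfcecaddc  c
   14  ecabfcecaddceb$edfa  a
   15  ecaddceb$edfaecabfc  c
   16  edfaecabfcecaddceb$  $
   17  faecabfcecaddceb$ed  d
   18  fcecaddceb$edfaecab  b

bccfeaeedfdaecac$db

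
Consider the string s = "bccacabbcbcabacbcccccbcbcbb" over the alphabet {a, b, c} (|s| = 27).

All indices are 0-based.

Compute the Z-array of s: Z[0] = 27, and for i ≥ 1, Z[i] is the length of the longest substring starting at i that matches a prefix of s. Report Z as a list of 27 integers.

Z[0]=27
i=1: i≥r, start 0; Z[1]=0
i=2: i≥r, start 0; Z[2]=0
i=3: i≥r, start 0; Z[3]=0
i=4: i≥r, start 0; Z[4]=0
i=5: i≥r, start 0; Z[5]=0
i=6: i≥r, start 0; Z[6]=1 extend→box=[6,7)
i=7: i≥r, start 0; Z[7]=2 extend→box=[7,9)
i=8: min(r-i=1, Z[1]=0)=0; Z[8]=0
i=9: i≥r, start 0; Z[9]=2 extend→box=[9,11)
i=10: min(r-i=1, Z[1]=0)=0; Z[10]=0
i=11: i≥r, start 0; Z[11]=0
i=12: i≥r, start 0; Z[12]=1 extend→box=[12,13)
i=13: i≥r, start 0; Z[13]=0
i=14: i≥r, start 0; Z[14]=0
i=15: i≥r, start 0; Z[15]=3 extend→box=[15,18)
i=16: min(r-i=2, Z[1]=0)=0; Z[16]=0
i=17: min(r-i=1, Z[2]=0)=0; Z[17]=0
i=18: i≥r, start 0; Z[18]=0
i=19: i≥r, start 0; Z[19]=0
i=20: i≥r, start 0; Z[20]=0
i=21: i≥r, start 0; Z[21]=2 extend→box=[21,23)
i=22: min(r-i=1, Z[1]=0)=0; Z[22]=0
i=23: i≥r, start 0; Z[23]=2 extend→box=[23,25)
i=24: min(r-i=1, Z[1]=0)=0; Z[24]=0
i=25: i≥r, start 0; Z[25]=1 extend→box=[25,26)
i=26: i≥r, start 0; Z[26]=1 extend→box=[26,27)

[27, 0, 0, 0, 0, 0, 1, 2, 0, 2, 0, 0, 1, 0, 0, 3, 0, 0, 0, 0, 0, 2, 0, 2, 0, 1, 1]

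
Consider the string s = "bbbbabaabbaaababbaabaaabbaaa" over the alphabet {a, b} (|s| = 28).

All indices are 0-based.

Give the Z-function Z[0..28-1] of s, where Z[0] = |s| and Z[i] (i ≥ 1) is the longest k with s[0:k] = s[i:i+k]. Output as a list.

[28, 3, 2, 1, 0, 1, 0, 0, 2, 1, 0, 0, 0, 1, 0, 2, 1, 0, 0, 1, 0, 0, 0, 2, 1, 0, 0, 0]

Z[0]=28
i=1: fresh scan; Z[1]=3 extend→box=[1,4)
i=2: min(r-i=2, Z[1]=3)=2; Z[2]=2
i=3: min(r-i=1, Z[2]=2)=1; Z[3]=1
i=4: fresh scan; Z[4]=0
i=5: fresh scan; Z[5]=1 extend→box=[5,6)
i=6: fresh scan; Z[6]=0
i=7: fresh scan; Z[7]=0
i=8: fresh scan; Z[8]=2 extend→box=[8,10)
i=9: min(r-i=1, Z[1]=3)=1; Z[9]=1
i=10: fresh scan; Z[10]=0
i=11: fresh scan; Z[11]=0
i=12: fresh scan; Z[12]=0
i=13: fresh scan; Z[13]=1 extend→box=[13,14)
i=14: fresh scan; Z[14]=0
i=15: fresh scan; Z[15]=2 extend→box=[15,17)
i=16: min(r-i=1, Z[1]=3)=1; Z[16]=1
i=17: fresh scan; Z[17]=0
i=18: fresh scan; Z[18]=0
i=19: fresh scan; Z[19]=1 extend→box=[19,20)
i=20: fresh scan; Z[20]=0
i=21: fresh scan; Z[21]=0
i=22: fresh scan; Z[22]=0
i=23: fresh scan; Z[23]=2 extend→box=[23,25)
i=24: min(r-i=1, Z[1]=3)=1; Z[24]=1
i=25: fresh scan; Z[25]=0
i=26: fresh scan; Z[26]=0
i=27: fresh scan; Z[27]=0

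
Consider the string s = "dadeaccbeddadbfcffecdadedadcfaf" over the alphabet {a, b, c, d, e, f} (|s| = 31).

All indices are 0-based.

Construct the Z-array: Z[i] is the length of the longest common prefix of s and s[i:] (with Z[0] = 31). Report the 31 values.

[31, 0, 1, 0, 0, 0, 0, 0, 0, 1, 3, 0, 1, 0, 0, 0, 0, 0, 0, 0, 4, 0, 1, 0, 3, 0, 1, 0, 0, 0, 0]

Z[0]=31
i=1: outside box; Z[1]=0
i=2: outside box; Z[2]=1 grow→box=[2,3)
i=3: outside box; Z[3]=0
i=4: outside box; Z[4]=0
i=5: outside box; Z[5]=0
i=6: outside box; Z[6]=0
i=7: outside box; Z[7]=0
i=8: outside box; Z[8]=0
i=9: outside box; Z[9]=1 grow→box=[9,10)
i=10: outside box; Z[10]=3 grow→box=[10,13)
i=11: min(r-i=2, Z[1]=0)=0; Z[11]=0
i=12: min(r-i=1, Z[2]=1)=1; Z[12]=1
i=13: outside box; Z[13]=0
i=14: outside box; Z[14]=0
i=15: outside box; Z[15]=0
i=16: outside box; Z[16]=0
i=17: outside box; Z[17]=0
i=18: outside box; Z[18]=0
i=19: outside box; Z[19]=0
i=20: outside box; Z[20]=4 grow→box=[20,24)
i=21: min(r-i=3, Z[1]=0)=0; Z[21]=0
i=22: min(r-i=2, Z[2]=1)=1; Z[22]=1
i=23: min(r-i=1, Z[3]=0)=0; Z[23]=0
i=24: outside box; Z[24]=3 grow→box=[24,27)
i=25: min(r-i=2, Z[1]=0)=0; Z[25]=0
i=26: min(r-i=1, Z[2]=1)=1; Z[26]=1
i=27: outside box; Z[27]=0
i=28: outside box; Z[28]=0
i=29: outside box; Z[29]=0
i=30: outside box; Z[30]=0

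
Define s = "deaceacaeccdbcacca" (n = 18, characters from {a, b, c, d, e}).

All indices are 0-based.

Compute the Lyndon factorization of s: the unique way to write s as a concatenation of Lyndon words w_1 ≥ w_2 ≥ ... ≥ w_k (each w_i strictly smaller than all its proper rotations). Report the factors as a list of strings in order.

emit factor 1: 'de' (i=0, period=2)
emit factor 2: 'ace' (i=2, period=3)
emit factor 3: 'acaeccdbcacc' (i=5, period=12)
emit factor 4: 'a' (i=17, period=1)

["de", "ace", "acaeccdbcacc", "a"]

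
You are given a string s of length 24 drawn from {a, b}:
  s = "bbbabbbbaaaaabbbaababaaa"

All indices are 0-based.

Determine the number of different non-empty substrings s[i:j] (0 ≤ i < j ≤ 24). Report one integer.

rank | idx | suffix
   0 |  23 | a
   1 |  22 | aa
   2 |  21 | aaa
   3 |   8 | aaaaabbbaababaaa
   4 |   9 | aaaabbbaababaaa
   5 |  10 | aaabbbaababaaa
   6 |  16 | aababaaa
   7 |  11 | aabbbaababaaa
   8 |  19 | abaaa
   9 |  17 | ababaaa
  10 |  12 | abbbaababaaa
  11 |   3 | abbbbaaaaabbbaababaaa
  12 |  20 | baaa
  13 |   7 | baaaaabbbaababaaa
  14 |  15 | baababaaa
  15 |  18 | babaaa
  16 |   2 | babbbbaaaaabbbaababaaa
  17 |   6 | bbaaaaabbbaababaaa
  18 |  14 | bbaababaaa
  19 |   1 | bbabbbbaaaaabbbaababaaa
  20 |   5 | bbbaaaaabbbaababaaa
  21 |  13 | bbbaababaaa
  22 |   0 | bbbabbbbaaaaabbbaababaaa
  23 |   4 | bbbbaaaaabbbaababaaa

SA = [23, 22, 21, 8, 9, 10, 16, 11, 19, 17, 12, 3, 20, 7, 15, 18, 2, 6, 14, 1, 5, 13, 0, 4]
[i] adj suffixes → lcp
  [1] 23/22 → 1 ('a')
  [2] 22/21 → 2 ('aa')
  [3] 21/8 → 3 ('aaa')
  [4] 8/9 → 4 ('aaaa')
  [5] 9/10 → 3 ('aaa')
  [6] 10/16 → 2 ('aa')
  [7] 16/11 → 3 ('aab')
  [8] 11/19 → 1 ('a')
  [9] 19/17 → 3 ('aba')
  [10] 17/12 → 2 ('ab')
  [11] 12/3 → 4 ('abbb')
  [12] 3/20 → 0 ('')
  [13] 20/7 → 4 ('baaa')
  [14] 7/15 → 3 ('baa')
  [15] 15/18 → 2 ('ba')
  [16] 18/2 → 3 ('bab')
  [17] 2/6 → 1 ('b')
  [18] 6/14 → 4 ('bbaa')
  [19] 14/1 → 3 ('bba')
  [20] 1/5 → 2 ('bb')
  [21] 5/13 → 5 ('bbbaa')
  [22] 13/0 → 4 ('bbba')
  [23] 0/4 → 3 ('bbb')

n(n+1)/2 = 24·25/2 = 300
Σ LCP = 0 + 1 + 2 + 3 + 4 + 3 + 2 + 3 + 1 + 3 + 2 + 4 + 0 + 4 + 3 + 2 + 3 + 1 + 4 + 3 + 2 + 5 + 4 + 3 = 62
distinct = 300 − 62 = 238

238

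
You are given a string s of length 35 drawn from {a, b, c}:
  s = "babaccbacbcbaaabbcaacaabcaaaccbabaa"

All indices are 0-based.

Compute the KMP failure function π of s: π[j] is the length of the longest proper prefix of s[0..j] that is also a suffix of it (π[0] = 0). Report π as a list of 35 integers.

π[0] = 0
j=1 s[j]='a': π[1]=0 (border '')
j=2 s[j]='b': π[2]=1 (border 'b')
j=3 s[j]='a': π[3]=2 (border 'ba')
j=4 s[j]='c': k: 2→0; π[4]=0 (border '')
j=5 s[j]='c': π[5]=0 (border '')
j=6 s[j]='b': π[6]=1 (border 'b')
j=7 s[j]='a': π[7]=2 (border 'ba')
j=8 s[j]='c': k: 2→0; π[8]=0 (border '')
j=9 s[j]='b': π[9]=1 (border 'b')
j=10 s[j]='c': k: 1→0; π[10]=0 (border '')
j=11 s[j]='b': π[11]=1 (border 'b')
j=12 s[j]='a': π[12]=2 (border 'ba')
j=13 s[j]='a': k: 2→0; π[13]=0 (border '')
j=14 s[j]='a': π[14]=0 (border '')
j=15 s[j]='b': π[15]=1 (border 'b')
j=16 s[j]='b': k: 1→0; π[16]=1 (border 'b')
j=17 s[j]='c': k: 1→0; π[17]=0 (border '')
j=18 s[j]='a': π[18]=0 (border '')
j=19 s[j]='a': π[19]=0 (border '')
j=20 s[j]='c': π[20]=0 (border '')
j=21 s[j]='a': π[21]=0 (border '')
j=22 s[j]='a': π[22]=0 (border '')
j=23 s[j]='b': π[23]=1 (border 'b')
j=24 s[j]='c': k: 1→0; π[24]=0 (border '')
j=25 s[j]='a': π[25]=0 (border '')
j=26 s[j]='a': π[26]=0 (border '')
j=27 s[j]='a': π[27]=0 (border '')
j=28 s[j]='c': π[28]=0 (border '')
j=29 s[j]='c': π[29]=0 (border '')
j=30 s[j]='b': π[30]=1 (border 'b')
j=31 s[j]='a': π[31]=2 (border 'ba')
j=32 s[j]='b': π[32]=3 (border 'bab')
j=33 s[j]='a': π[33]=4 (border 'baba')
j=34 s[j]='a': k: 4→2→0; π[34]=0 (border '')

[0, 0, 1, 2, 0, 0, 1, 2, 0, 1, 0, 1, 2, 0, 0, 1, 1, 0, 0, 0, 0, 0, 0, 1, 0, 0, 0, 0, 0, 0, 1, 2, 3, 4, 0]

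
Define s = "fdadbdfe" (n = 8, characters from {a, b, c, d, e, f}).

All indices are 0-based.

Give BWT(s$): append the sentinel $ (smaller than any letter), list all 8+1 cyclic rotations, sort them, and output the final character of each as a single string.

rank  rotation   last
    0  $fdadbdfe  e
    1  adbdfe$fd  d
    2  bdfe$fdad  d
    3  dadbdfe$f  f
    4  dbdfe$fda  a
    5  dfe$fdadb  b
    6  e$fdadbdf  f
    7  fdadbdfe$  $
    8  fe$fdadbd  d

eddfabf$d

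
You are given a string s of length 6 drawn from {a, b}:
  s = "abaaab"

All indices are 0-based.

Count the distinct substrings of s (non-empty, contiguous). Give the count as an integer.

rank→(start, suffix):
  0 → (2, 'aaab')
  1 → (3, 'aab')
  2 → (4, 'ab')
  3 → (0, 'abaaab')
  4 → (5, 'b')
  5 → (1, 'baaab')

SA = [2, 3, 4, 0, 5, 1]
[i] adj suffixes → lcp
  [1] 2/3 → 2 ('aa')
  [2] 3/4 → 1 ('a')
  [3] 4/0 → 2 ('ab')
  [4] 0/5 → 0 ('')
  [5] 5/1 → 1 ('b')

n(n+1)/2 = 6·7/2 = 21
Σ LCP = 0 + 2 + 1 + 2 + 0 + 1 = 6
distinct = 21 − 6 = 15

15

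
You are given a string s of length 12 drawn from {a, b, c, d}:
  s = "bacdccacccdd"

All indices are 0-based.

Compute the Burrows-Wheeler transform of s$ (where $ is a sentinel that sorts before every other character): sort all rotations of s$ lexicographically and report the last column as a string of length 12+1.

dcb$cdacacdcc

rank  rotation       last
    0  $bacdccacccdd  d
    1  acccdd$bacdcc  c
    2  acdccacccdd$b  b
    3  bacdccacccdd$  $
    4  cacccdd$bacdc  c
    5  ccacccdd$bacd  d
    6  cccdd$bacdcca  a
    7  ccdd$bacdccac  c
    8  cdccacccdd$ba  a
    9  cdd$bacdccacc  c
   10  d$bacdccacccd  d
   11  dccacccdd$bac  c
   12  dd$bacdccaccc  c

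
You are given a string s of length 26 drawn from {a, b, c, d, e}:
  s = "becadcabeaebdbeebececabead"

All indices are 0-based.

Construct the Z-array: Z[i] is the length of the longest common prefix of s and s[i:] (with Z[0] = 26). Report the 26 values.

[26, 0, 0, 0, 0, 0, 0, 2, 0, 0, 0, 1, 0, 2, 0, 0, 3, 0, 0, 0, 0, 0, 2, 0, 0, 0]

Z[0]=26
i=1: outside box; Z[1]=0
i=2: outside box; Z[2]=0
i=3: outside box; Z[3]=0
i=4: outside box; Z[4]=0
i=5: outside box; Z[5]=0
i=6: outside box; Z[6]=0
i=7: outside box; Z[7]=2 grow→box=[7,9)
i=8: min(r-i=1, Z[1]=0)=0; Z[8]=0
i=9: outside box; Z[9]=0
i=10: outside box; Z[10]=0
i=11: outside box; Z[11]=1 grow→box=[11,12)
i=12: outside box; Z[12]=0
i=13: outside box; Z[13]=2 grow→box=[13,15)
i=14: min(r-i=1, Z[1]=0)=0; Z[14]=0
i=15: outside box; Z[15]=0
i=16: outside box; Z[16]=3 grow→box=[16,19)
i=17: min(r-i=2, Z[1]=0)=0; Z[17]=0
i=18: min(r-i=1, Z[2]=0)=0; Z[18]=0
i=19: outside box; Z[19]=0
i=20: outside box; Z[20]=0
i=21: outside box; Z[21]=0
i=22: outside box; Z[22]=2 grow→box=[22,24)
i=23: min(r-i=1, Z[1]=0)=0; Z[23]=0
i=24: outside box; Z[24]=0
i=25: outside box; Z[25]=0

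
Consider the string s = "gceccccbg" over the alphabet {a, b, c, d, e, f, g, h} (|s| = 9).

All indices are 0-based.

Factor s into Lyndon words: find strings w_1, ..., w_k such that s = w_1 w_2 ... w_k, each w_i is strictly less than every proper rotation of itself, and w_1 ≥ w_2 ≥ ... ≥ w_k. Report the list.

emit factor 1: 'g' (i=0, period=1)
emit factor 2: 'ce' (i=1, period=2)
emit factor 3: 'c' (i=3, period=1)
emit factor 4: 'c' (i=4, period=1)
emit factor 5: 'c' (i=5, period=1)
emit factor 6: 'c' (i=6, period=1)
emit factor 7: 'bg' (i=7, period=2)

["g", "ce", "c", "c", "c", "c", "bg"]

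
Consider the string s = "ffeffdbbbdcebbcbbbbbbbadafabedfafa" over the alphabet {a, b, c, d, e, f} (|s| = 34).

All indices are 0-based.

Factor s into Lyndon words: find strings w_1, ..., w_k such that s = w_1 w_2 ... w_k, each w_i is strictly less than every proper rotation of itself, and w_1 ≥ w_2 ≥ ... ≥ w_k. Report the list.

emit factor 1: 'f' (i=0, period=1)
emit factor 2: 'f' (i=1, period=1)
emit factor 3: 'eff' (i=2, period=3)
emit factor 4: 'd' (i=5, period=1)
emit factor 5: 'bbbdcebbc' (i=6, period=9)
emit factor 6: 'b' (i=15, period=1)
emit factor 7: 'b' (i=16, period=1)
emit factor 8: 'b' (i=17, period=1)
emit factor 9: 'b' (i=18, period=1)
emit factor 10: 'b' (i=19, period=1)
emit factor 11: 'b' (i=20, period=1)
emit factor 12: 'b' (i=21, period=1)
emit factor 13: 'adaf' (i=22, period=4)
emit factor 14: 'abedfaf' (i=26, period=7)
emit factor 15: 'a' (i=33, period=1)

["f", "f", "eff", "d", "bbbdcebbc", "b", "b", "b", "b", "b", "b", "b", "adaf", "abedfaf", "a"]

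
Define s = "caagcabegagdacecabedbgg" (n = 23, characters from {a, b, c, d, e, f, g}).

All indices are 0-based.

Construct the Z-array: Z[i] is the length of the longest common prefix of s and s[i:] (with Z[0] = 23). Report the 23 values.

Z[0]=23
i=1: i≥r, start 0; Z[1]=0
i=2: i≥r, start 0; Z[2]=0
i=3: i≥r, start 0; Z[3]=0
i=4: i≥r, start 0; Z[4]=2 extend→box=[4,6)
i=5: min(r-i=1, Z[1]=0)=0; Z[5]=0
i=6: i≥r, start 0; Z[6]=0
i=7: i≥r, start 0; Z[7]=0
i=8: i≥r, start 0; Z[8]=0
i=9: i≥r, start 0; Z[9]=0
i=10: i≥r, start 0; Z[10]=0
i=11: i≥r, start 0; Z[11]=0
i=12: i≥r, start 0; Z[12]=0
i=13: i≥r, start 0; Z[13]=1 extend→box=[13,14)
i=14: i≥r, start 0; Z[14]=0
i=15: i≥r, start 0; Z[15]=2 extend→box=[15,17)
i=16: min(r-i=1, Z[1]=0)=0; Z[16]=0
i=17: i≥r, start 0; Z[17]=0
i=18: i≥r, start 0; Z[18]=0
i=19: i≥r, start 0; Z[19]=0
i=20: i≥r, start 0; Z[20]=0
i=21: i≥r, start 0; Z[21]=0
i=22: i≥r, start 0; Z[22]=0

[23, 0, 0, 0, 2, 0, 0, 0, 0, 0, 0, 0, 0, 1, 0, 2, 0, 0, 0, 0, 0, 0, 0]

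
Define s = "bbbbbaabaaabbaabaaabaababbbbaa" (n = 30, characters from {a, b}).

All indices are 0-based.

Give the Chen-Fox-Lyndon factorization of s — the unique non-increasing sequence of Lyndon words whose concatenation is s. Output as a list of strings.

emit factor 1: 'b' (i=0, period=1)
emit factor 2: 'b' (i=1, period=1)
emit factor 3: 'b' (i=2, period=1)
emit factor 4: 'b' (i=3, period=1)
emit factor 5: 'b' (i=4, period=1)
emit factor 6: 'aab' (i=5, period=3)
emit factor 7: 'aaabbaab' (i=8, period=8)
emit factor 8: 'aaabaababbbb' (i=16, period=12)
emit factor 9: 'a' (i=28, period=1)
emit factor 10: 'a' (i=29, period=1)

["b", "b", "b", "b", "b", "aab", "aaabbaab", "aaabaababbbb", "a", "a"]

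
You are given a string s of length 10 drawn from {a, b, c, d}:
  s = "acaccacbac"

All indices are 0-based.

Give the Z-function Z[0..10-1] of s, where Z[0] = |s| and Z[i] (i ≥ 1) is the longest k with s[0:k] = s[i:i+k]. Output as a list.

Z[0]=10
i=1: fresh scan; Z[1]=0
i=2: fresh scan; Z[2]=2 scan→box=[2,4)
i=3: min(r-i=1, Z[1]=0)=0; Z[3]=0
i=4: fresh scan; Z[4]=0
i=5: fresh scan; Z[5]=2 scan→box=[5,7)
i=6: min(r-i=1, Z[1]=0)=0; Z[6]=0
i=7: fresh scan; Z[7]=0
i=8: fresh scan; Z[8]=2 scan→box=[8,10)
i=9: min(r-i=1, Z[1]=0)=0; Z[9]=0

[10, 0, 2, 0, 0, 2, 0, 0, 2, 0]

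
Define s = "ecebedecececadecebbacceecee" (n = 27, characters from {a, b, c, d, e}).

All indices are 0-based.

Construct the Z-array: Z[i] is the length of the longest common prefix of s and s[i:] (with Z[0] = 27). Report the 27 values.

[27, 0, 1, 0, 1, 0, 3, 0, 3, 0, 2, 0, 0, 0, 4, 0, 1, 0, 0, 0, 0, 0, 1, 3, 0, 1, 1]

Z[0]=27
i=1: i≥r, start 0; Z[1]=0
i=2: i≥r, start 0; Z[2]=1 grow→box=[2,3)
i=3: i≥r, start 0; Z[3]=0
i=4: i≥r, start 0; Z[4]=1 grow→box=[4,5)
i=5: i≥r, start 0; Z[5]=0
i=6: i≥r, start 0; Z[6]=3 grow→box=[6,9)
i=7: min(r-i=2, Z[1]=0)=0; Z[7]=0
i=8: min(r-i=1, Z[2]=1)=1; Z[8]=3 grow→box=[8,11)
i=9: min(r-i=2, Z[1]=0)=0; Z[9]=0
i=10: min(r-i=1, Z[2]=1)=1; Z[10]=2 grow→box=[10,12)
i=11: min(r-i=1, Z[1]=0)=0; Z[11]=0
i=12: i≥r, start 0; Z[12]=0
i=13: i≥r, start 0; Z[13]=0
i=14: i≥r, start 0; Z[14]=4 grow→box=[14,18)
i=15: min(r-i=3, Z[1]=0)=0; Z[15]=0
i=16: min(r-i=2, Z[2]=1)=1; Z[16]=1
i=17: min(r-i=1, Z[3]=0)=0; Z[17]=0
i=18: i≥r, start 0; Z[18]=0
i=19: i≥r, start 0; Z[19]=0
i=20: i≥r, start 0; Z[20]=0
i=21: i≥r, start 0; Z[21]=0
i=22: i≥r, start 0; Z[22]=1 grow→box=[22,23)
i=23: i≥r, start 0; Z[23]=3 grow→box=[23,26)
i=24: min(r-i=2, Z[1]=0)=0; Z[24]=0
i=25: min(r-i=1, Z[2]=1)=1; Z[25]=1
i=26: i≥r, start 0; Z[26]=1 grow→box=[26,27)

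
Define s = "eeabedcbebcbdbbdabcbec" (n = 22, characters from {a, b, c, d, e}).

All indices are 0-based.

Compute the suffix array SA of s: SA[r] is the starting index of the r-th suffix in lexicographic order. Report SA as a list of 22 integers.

[16, 2, 13, 9, 17, 14, 11, 7, 19, 3, 21, 10, 6, 18, 15, 12, 5, 1, 8, 20, 4, 0]

rank | idx | suffix
   0 |  16 | abcbec
   1 |   2 | abedcbebcbdbbdabcbec
   2 |  13 | bbdabcbec
   3 |   9 | bcbdbbdabcbec
   4 |  17 | bcbec
   5 |  14 | bdabcbec
   6 |  11 | bdbbdabcbec
   7 |   7 | bebcbdbbdabcbec
   8 |  19 | bec
   9 |   3 | bedcbebcbdbbdabcbec
  10 |  21 | c
  11 |  10 | cbdbbdabcbec
  12 |   6 | cbebcbdbbdabcbec
  13 |  18 | cbec
  14 |  15 | dabcbec
  15 |  12 | dbbdabcbec
  16 |   5 | dcbebcbdbbdabcbec
  17 |   1 | eabedcbebcbdbbdabcbec
  18 |   8 | ebcbdbbdabcbec
  19 |  20 | ec
  20 |   4 | edcbebcbdbbdabcbec
  21 |   0 | eeabedcbebcbdbbdabcbec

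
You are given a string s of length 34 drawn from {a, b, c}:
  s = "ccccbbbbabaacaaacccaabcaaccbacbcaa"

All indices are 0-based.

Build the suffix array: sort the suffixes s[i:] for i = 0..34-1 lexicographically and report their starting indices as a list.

rank | idx | suffix
   0 |  33 | a
   1 |  32 | aa
   2 |  13 | aaacccaabcaaccbacbcaa
   3 |  19 | aabcaaccbacbcaa
   4 |  10 | aacaaacccaabcaaccbacbcaa
   5 |  23 | aaccbacbcaa
   6 |  14 | aacccaabcaaccbacbcaa
   7 |   8 | abaacaaacccaabcaaccbacbcaa
   8 |  20 | abcaaccbacbcaa
   9 |  11 | acaaacccaabcaaccbacbcaa
  10 |  28 | acbcaa
  11 |  24 | accbacbcaa
  12 |  15 | acccaabcaaccbacbcaa
  13 |   9 | baacaaacccaabcaaccbacbcaa
  14 |   7 | babaacaaacccaabcaaccbacbcaa
  15 |  27 | bacbcaa
  16 |   6 | bbabaacaaacccaabcaaccbacbcaa
  17 |   5 | bbbabaacaaacccaabcaaccbacbcaa
  18 |   4 | bbbbabaacaaacccaabcaaccbacbcaa
  19 |  30 | bcaa
  20 |  21 | bcaaccbacbcaa
  21 |  31 | caa
  22 |  12 | caaacccaabcaaccbacbcaa
  23 |  18 | caabcaaccbacbcaa
  24 |  22 | caaccbacbcaa
  25 |  26 | cbacbcaa
  26 |   3 | cbbbbabaacaaacccaabcaaccbacbcaa
  27 |  29 | cbcaa
  28 |  17 | ccaabcaaccbacbcaa
  29 |  25 | ccbacbcaa
  30 |   2 | ccbbbbabaacaaacccaabcaaccbacbcaa
  31 |  16 | cccaabcaaccbacbcaa
  32 |   1 | cccbbbbabaacaaacccaabcaaccbacbcaa
  33 |   0 | ccccbbbbabaacaaacccaabcaaccbacbcaa

[33, 32, 13, 19, 10, 23, 14, 8, 20, 11, 28, 24, 15, 9, 7, 27, 6, 5, 4, 30, 21, 31, 12, 18, 22, 26, 3, 29, 17, 25, 2, 16, 1, 0]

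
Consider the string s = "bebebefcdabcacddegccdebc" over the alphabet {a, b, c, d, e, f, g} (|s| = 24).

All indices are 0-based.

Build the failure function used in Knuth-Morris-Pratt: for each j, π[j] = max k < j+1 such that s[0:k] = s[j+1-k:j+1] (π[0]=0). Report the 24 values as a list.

[0, 0, 1, 2, 3, 4, 0, 0, 0, 0, 1, 0, 0, 0, 0, 0, 0, 0, 0, 0, 0, 0, 1, 0]

π[0] = 0
j=1 s[j]='e': π[1]=0 (border '')
j=2 s[j]='b': π[2]=1 (border 'b')
j=3 s[j]='e': π[3]=2 (border 'be')
j=4 s[j]='b': π[4]=3 (border 'beb')
j=5 s[j]='e': π[5]=4 (border 'bebe')
j=6 s[j]='f': k: 4→2→0; π[6]=0 (border '')
j=7 s[j]='c': π[7]=0 (border '')
j=8 s[j]='d': π[8]=0 (border '')
j=9 s[j]='a': π[9]=0 (border '')
j=10 s[j]='b': π[10]=1 (border 'b')
j=11 s[j]='c': k: 1→0; π[11]=0 (border '')
j=12 s[j]='a': π[12]=0 (border '')
j=13 s[j]='c': π[13]=0 (border '')
j=14 s[j]='d': π[14]=0 (border '')
j=15 s[j]='d': π[15]=0 (border '')
j=16 s[j]='e': π[16]=0 (border '')
j=17 s[j]='g': π[17]=0 (border '')
j=18 s[j]='c': π[18]=0 (border '')
j=19 s[j]='c': π[19]=0 (border '')
j=20 s[j]='d': π[20]=0 (border '')
j=21 s[j]='e': π[21]=0 (border '')
j=22 s[j]='b': π[22]=1 (border 'b')
j=23 s[j]='c': k: 1→0; π[23]=0 (border '')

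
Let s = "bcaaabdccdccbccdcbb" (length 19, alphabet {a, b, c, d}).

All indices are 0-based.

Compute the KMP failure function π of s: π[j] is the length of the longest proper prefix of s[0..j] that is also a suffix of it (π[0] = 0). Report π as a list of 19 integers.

π[0] = 0
j=1 s[j]='c': π[1]=0 (border '')
j=2 s[j]='a': π[2]=0 (border '')
j=3 s[j]='a': π[3]=0 (border '')
j=4 s[j]='a': π[4]=0 (border '')
j=5 s[j]='b': π[5]=1 (border 'b')
j=6 s[j]='d': k: 1→0; π[6]=0 (border '')
j=7 s[j]='c': π[7]=0 (border '')
j=8 s[j]='c': π[8]=0 (border '')
j=9 s[j]='d': π[9]=0 (border '')
j=10 s[j]='c': π[10]=0 (border '')
j=11 s[j]='c': π[11]=0 (border '')
j=12 s[j]='b': π[12]=1 (border 'b')
j=13 s[j]='c': π[13]=2 (border 'bc')
j=14 s[j]='c': k: 2→0; π[14]=0 (border '')
j=15 s[j]='d': π[15]=0 (border '')
j=16 s[j]='c': π[16]=0 (border '')
j=17 s[j]='b': π[17]=1 (border 'b')
j=18 s[j]='b': k: 1→0; π[18]=1 (border 'b')

[0, 0, 0, 0, 0, 1, 0, 0, 0, 0, 0, 0, 1, 2, 0, 0, 0, 1, 1]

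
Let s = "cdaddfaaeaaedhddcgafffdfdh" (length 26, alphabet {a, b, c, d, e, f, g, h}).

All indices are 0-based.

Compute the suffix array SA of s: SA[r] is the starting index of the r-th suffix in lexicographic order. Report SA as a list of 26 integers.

rank→(start, suffix):
  0 → (6, 'aaeaaedhddcgafffdfdh')
  1 → (9, 'aaedhddcgafffdfdh')
  2 → (2, 'addfaaeaaedhddcgafffdfdh')
  3 → (7, 'aeaaedhddcgafffdfdh')
  4 → (10, 'aedhddcgafffdfdh')
  5 → (18, 'afffdfdh')
  6 → (0, 'cdaddfaaeaaedhddcgafffdfdh')
  7 → (16, 'cgafffdfdh')
  8 → (1, 'daddfaaeaaedhddcgafffdfdh')
  9 → (15, 'dcgafffdfdh')
  10 → (14, 'ddcgafffdfdh')
  11 → (3, 'ddfaaeaaedhddcgafffdfdh')
  12 → (4, 'dfaaeaaedhddcgafffdfdh')
  13 → (22, 'dfdh')
  14 → (24, 'dh')
  15 → (12, 'dhddcgafffdfdh')
  16 → (8, 'eaaedhddcgafffdfdh')
  17 → (11, 'edhddcgafffdfdh')
  18 → (5, 'faaeaaedhddcgafffdfdh')
  19 → (21, 'fdfdh')
  20 → (23, 'fdh')
  21 → (20, 'ffdfdh')
  22 → (19, 'fffdfdh')
  23 → (17, 'gafffdfdh')
  24 → (25, 'h')
  25 → (13, 'hddcgafffdfdh')

[6, 9, 2, 7, 10, 18, 0, 16, 1, 15, 14, 3, 4, 22, 24, 12, 8, 11, 5, 21, 23, 20, 19, 17, 25, 13]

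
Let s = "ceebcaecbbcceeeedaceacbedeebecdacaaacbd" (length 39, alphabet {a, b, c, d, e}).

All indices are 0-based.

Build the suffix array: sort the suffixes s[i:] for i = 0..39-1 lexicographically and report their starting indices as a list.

sorted suffixes:
  #0 SA[0]=33  'aaacbd'
  #1 SA[1]=34  'aacbd'
  #2 SA[2]=31  'acaaacbd'
  #3 SA[3]=35  'acbd'
  #4 SA[4]=20  'acbedeebecdacaaacbd'
  #5 SA[5]=17  'aceacbedeebecdacaaacbd'
  #6 SA[6]=5  'aecbbcceeeedaceacbedeebecdacaaacbd'
  #7 SA[7]=8  'bbcceeeedaceacbedeebecdacaaacbd'
  #8 SA[8]=3  'bcaecbbcceeeedaceacbedeebecdacaaacbd'
  #9 SA[9]=9  'bcceeeedaceacbedeebecdacaaacbd'
  #10 SA[10]=37  'bd'
  #11 SA[11]=27  'becdacaaacbd'
  #12 SA[12]=22  'bedeebecdacaaacbd'
  #13 SA[13]=32  'caaacbd'
  #14 SA[14]=4  'caecbbcceeeedaceacbedeebecdacaaacbd'
  #15 SA[15]=7  'cbbcceeeedaceacbedeebecdacaaacbd'
  #16 SA[16]=36  'cbd'
  #17 SA[17]=21  'cbedeebecdacaaacbd'
  #18 SA[18]=10  'cceeeedaceacbedeebecdacaaacbd'
  #19 SA[19]=29  'cdacaaacbd'
  #20 SA[20]=18  'ceacbedeebecdacaaacbd'
  #21 SA[21]=0  'ceebcaecbbcceeeedaceacbedeebecdacaaacbd'
  #22 SA[22]=11  'ceeeedaceacbedeebecdacaaacbd'
  #23 SA[23]=38  'd'
  #24 SA[24]=30  'dacaaacbd'
  #25 SA[25]=16  'daceacbedeebecdacaaacbd'
  #26 SA[26]=24  'deebecdacaaacbd'
  #27 SA[27]=19  'eacbedeebecdacaaacbd'
  #28 SA[28]=2  'ebcaecbbcceeeedaceacbedeebecdacaaacbd'
  #29 SA[29]=26  'ebecdacaaacbd'
  #30 SA[30]=6  'ecbbcceeeedaceacbedeebecdacaaacbd'
  #31 SA[31]=28  'ecdacaaacbd'
  #32 SA[32]=15  'edaceacbedeebecdacaaacbd'
  #33 SA[33]=23  'edeebecdacaaacbd'
  #34 SA[34]=1  'eebcaecbbcceeeedaceacbedeebecdacaaacbd'
  #35 SA[35]=25  'eebecdacaaacbd'
  #36 SA[36]=14  'eedaceacbedeebecdacaaacbd'
  #37 SA[37]=13  'eeedaceacbedeebecdacaaacbd'
  #38 SA[38]=12  'eeeedaceacbedeebecdacaaacbd'

[33, 34, 31, 35, 20, 17, 5, 8, 3, 9, 37, 27, 22, 32, 4, 7, 36, 21, 10, 29, 18, 0, 11, 38, 30, 16, 24, 19, 2, 26, 6, 28, 15, 23, 1, 25, 14, 13, 12]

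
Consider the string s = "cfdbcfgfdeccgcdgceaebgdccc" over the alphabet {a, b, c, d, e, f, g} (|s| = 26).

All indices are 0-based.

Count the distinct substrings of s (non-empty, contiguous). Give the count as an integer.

rank | idx | suffix
   0 |  18 | aebgdccc
   1 |   3 | bcfgfdeccgcdgceaebgdccc
   2 |  20 | bgdccc
   3 |  25 | c
   4 |  24 | cc
   5 |  23 | ccc
   6 |  10 | ccgcdgceaebgdccc
   7 |  13 | cdgceaebgdccc
   8 |  16 | ceaebgdccc
   9 |   0 | cfdbcfgfdeccgcdgceaebgdccc
  10 |   4 | cfgfdeccgcdgceaebgdccc
  11 |  11 | cgcdgceaebgdccc
  12 |   2 | dbcfgfdeccgcdgceaebgdccc
  13 |  22 | dccc
  14 |   8 | deccgcdgceaebgdccc
  15 |  14 | dgceaebgdccc
  16 |  17 | eaebgdccc
  17 |  19 | ebgdccc
  18 |   9 | eccgcdgceaebgdccc
  19 |   1 | fdbcfgfdeccgcdgceaebgdccc
  20 |   7 | fdeccgcdgceaebgdccc
  21 |   5 | fgfdeccgcdgceaebgdccc
  22 |  12 | gcdgceaebgdccc
  23 |  15 | gceaebgdccc
  24 |  21 | gdccc
  25 |   6 | gfdeccgcdgceaebgdccc

SA = [18, 3, 20, 25, 24, 23, 10, 13, 16, 0, 4, 11, 2, 22, 8, 14, 17, 19, 9, 1, 7, 5, 12, 15, 21, 6]
i: (SA[i-1],SA[i]) lcp shared
  1: (18,3) 0 ''
  2: (3,20) 1 'b'
  3: (20,25) 0 ''
  4: (25,24) 1 'c'
  5: (24,23) 2 'cc'
  6: (23,10) 2 'cc'
  7: (10,13) 1 'c'
  8: (13,16) 1 'c'
  9: (16,0) 1 'c'
  10: (0,4) 2 'cf'
  11: (4,11) 1 'c'
  12: (11,2) 0 ''
  13: (2,22) 1 'd'
  14: (22,8) 1 'd'
  15: (8,14) 1 'd'
  16: (14,17) 0 ''
  17: (17,19) 1 'e'
  18: (19,9) 1 'e'
  19: (9,1) 0 ''
  20: (1,7) 2 'fd'
  21: (7,5) 1 'f'
  22: (5,12) 0 ''
  23: (12,15) 2 'gc'
  24: (15,21) 1 'g'
  25: (21,6) 1 'g'

n(n+1)/2 = 26·27/2 = 351
Σ LCP = 0 + 0 + 1 + 0 + 1 + 2 + 2 + 1 + 1 + 1 + 2 + 1 + 0 + 1 + 1 + 1 + 0 + 1 + 1 + 0 + 2 + 1 + 0 + 2 + 1 + 1 = 24
distinct = 351 − 24 = 327

327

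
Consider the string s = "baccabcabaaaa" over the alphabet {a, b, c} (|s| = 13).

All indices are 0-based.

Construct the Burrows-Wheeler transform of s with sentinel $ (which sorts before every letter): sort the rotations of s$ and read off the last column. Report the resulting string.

rank  rotation        last
    0  $baccabcabaaaa  a
    1  a$baccabcabaaa  a
    2  aa$baccabcabaa  a
    3  aaa$baccabcaba  a
    4  aaaa$baccabcab  b
    5  abaaaa$baccabc  c
    6  abcabaaaa$bacc  c
    7  accabcabaaaa$b  b
    8  baaaa$baccabca  a
    9  baccabcabaaaa$  $
   10  bcabaaaa$bacca  a
   11  cabaaaa$baccab  b
   12  cabcabaaaa$bac  c
   13  ccabcabaaaa$ba  a

aaaabccba$abca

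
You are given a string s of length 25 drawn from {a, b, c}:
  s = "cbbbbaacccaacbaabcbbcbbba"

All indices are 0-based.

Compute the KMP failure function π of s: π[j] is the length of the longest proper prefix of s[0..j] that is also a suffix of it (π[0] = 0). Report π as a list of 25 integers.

π[0] = 0
j=1 s[j]='b': π[1]=0 (border '')
j=2 s[j]='b': π[2]=0 (border '')
j=3 s[j]='b': π[3]=0 (border '')
j=4 s[j]='b': π[4]=0 (border '')
j=5 s[j]='a': π[5]=0 (border '')
j=6 s[j]='a': π[6]=0 (border '')
j=7 s[j]='c': π[7]=1 (border 'c')
j=8 s[j]='c': k: 1→0; π[8]=1 (border 'c')
j=9 s[j]='c': k: 1→0; π[9]=1 (border 'c')
j=10 s[j]='a': k: 1→0; π[10]=0 (border '')
j=11 s[j]='a': π[11]=0 (border '')
j=12 s[j]='c': π[12]=1 (border 'c')
j=13 s[j]='b': π[13]=2 (border 'cb')
j=14 s[j]='a': k: 2→0; π[14]=0 (border '')
j=15 s[j]='a': π[15]=0 (border '')
j=16 s[j]='b': π[16]=0 (border '')
j=17 s[j]='c': π[17]=1 (border 'c')
j=18 s[j]='b': π[18]=2 (border 'cb')
j=19 s[j]='b': π[19]=3 (border 'cbb')
j=20 s[j]='c': k: 3→0; π[20]=1 (border 'c')
j=21 s[j]='b': π[21]=2 (border 'cb')
j=22 s[j]='b': π[22]=3 (border 'cbb')
j=23 s[j]='b': π[23]=4 (border 'cbbb')
j=24 s[j]='a': k: 4→0; π[24]=0 (border '')

[0, 0, 0, 0, 0, 0, 0, 1, 1, 1, 0, 0, 1, 2, 0, 0, 0, 1, 2, 3, 1, 2, 3, 4, 0]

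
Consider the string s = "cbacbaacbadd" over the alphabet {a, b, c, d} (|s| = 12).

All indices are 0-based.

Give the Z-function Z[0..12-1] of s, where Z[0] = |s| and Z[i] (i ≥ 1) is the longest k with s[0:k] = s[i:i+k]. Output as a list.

Z[0]=12
i=1: i≥r, start 0; Z[1]=0
i=2: i≥r, start 0; Z[2]=0
i=3: i≥r, start 0; Z[3]=3 extend→box=[3,6)
i=4: min(r-i=2, Z[1]=0)=0; Z[4]=0
i=5: min(r-i=1, Z[2]=0)=0; Z[5]=0
i=6: i≥r, start 0; Z[6]=0
i=7: i≥r, start 0; Z[7]=3 extend→box=[7,10)
i=8: min(r-i=2, Z[1]=0)=0; Z[8]=0
i=9: min(r-i=1, Z[2]=0)=0; Z[9]=0
i=10: i≥r, start 0; Z[10]=0
i=11: i≥r, start 0; Z[11]=0

[12, 0, 0, 3, 0, 0, 0, 3, 0, 0, 0, 0]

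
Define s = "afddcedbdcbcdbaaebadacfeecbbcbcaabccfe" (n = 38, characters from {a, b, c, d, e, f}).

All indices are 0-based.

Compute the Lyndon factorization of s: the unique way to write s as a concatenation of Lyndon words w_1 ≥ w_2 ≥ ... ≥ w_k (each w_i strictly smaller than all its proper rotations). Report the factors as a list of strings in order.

emit factor 1: 'afddcedbdcbcdb' (i=0, period=14)
emit factor 2: 'aaebadacfeecbbcbc' (i=14, period=17)
emit factor 3: 'aabccfe' (i=31, period=7)

["afddcedbdcbcdb", "aaebadacfeecbbcbc", "aabccfe"]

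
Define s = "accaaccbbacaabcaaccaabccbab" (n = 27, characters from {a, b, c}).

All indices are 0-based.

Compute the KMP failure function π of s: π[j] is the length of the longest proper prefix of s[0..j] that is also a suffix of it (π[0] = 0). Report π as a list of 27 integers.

π[0] = 0
j=1 s[j]='c': π[1]=0 (border '')
j=2 s[j]='c': π[2]=0 (border '')
j=3 s[j]='a': π[3]=1 (border 'a')
j=4 s[j]='a': k: 1→0; π[4]=1 (border 'a')
j=5 s[j]='c': π[5]=2 (border 'ac')
j=6 s[j]='c': π[6]=3 (border 'acc')
j=7 s[j]='b': k: 3→0; π[7]=0 (border '')
j=8 s[j]='b': π[8]=0 (border '')
j=9 s[j]='a': π[9]=1 (border 'a')
j=10 s[j]='c': π[10]=2 (border 'ac')
j=11 s[j]='a': k: 2→0; π[11]=1 (border 'a')
j=12 s[j]='a': k: 1→0; π[12]=1 (border 'a')
j=13 s[j]='b': k: 1→0; π[13]=0 (border '')
j=14 s[j]='c': π[14]=0 (border '')
j=15 s[j]='a': π[15]=1 (border 'a')
j=16 s[j]='a': k: 1→0; π[16]=1 (border 'a')
j=17 s[j]='c': π[17]=2 (border 'ac')
j=18 s[j]='c': π[18]=3 (border 'acc')
j=19 s[j]='a': π[19]=4 (border 'acca')
j=20 s[j]='a': π[20]=5 (border 'accaa')
j=21 s[j]='b': k: 5→1→0; π[21]=0 (border '')
j=22 s[j]='c': π[22]=0 (border '')
j=23 s[j]='c': π[23]=0 (border '')
j=24 s[j]='b': π[24]=0 (border '')
j=25 s[j]='a': π[25]=1 (border 'a')
j=26 s[j]='b': k: 1→0; π[26]=0 (border '')

[0, 0, 0, 1, 1, 2, 3, 0, 0, 1, 2, 1, 1, 0, 0, 1, 1, 2, 3, 4, 5, 0, 0, 0, 0, 1, 0]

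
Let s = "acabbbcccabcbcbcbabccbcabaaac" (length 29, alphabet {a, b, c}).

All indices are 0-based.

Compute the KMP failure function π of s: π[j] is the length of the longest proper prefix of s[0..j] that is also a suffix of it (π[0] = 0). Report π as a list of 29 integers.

[0, 0, 1, 0, 0, 0, 0, 0, 0, 1, 0, 0, 0, 0, 0, 0, 0, 1, 0, 0, 0, 0, 0, 1, 0, 1, 1, 1, 2]

π[0] = 0
j=1 s[j]='c': π[1]=0 (border '')
j=2 s[j]='a': π[2]=1 (border 'a')
j=3 s[j]='b': k: 1→0; π[3]=0 (border '')
j=4 s[j]='b': π[4]=0 (border '')
j=5 s[j]='b': π[5]=0 (border '')
j=6 s[j]='c': π[6]=0 (border '')
j=7 s[j]='c': π[7]=0 (border '')
j=8 s[j]='c': π[8]=0 (border '')
j=9 s[j]='a': π[9]=1 (border 'a')
j=10 s[j]='b': k: 1→0; π[10]=0 (border '')
j=11 s[j]='c': π[11]=0 (border '')
j=12 s[j]='b': π[12]=0 (border '')
j=13 s[j]='c': π[13]=0 (border '')
j=14 s[j]='b': π[14]=0 (border '')
j=15 s[j]='c': π[15]=0 (border '')
j=16 s[j]='b': π[16]=0 (border '')
j=17 s[j]='a': π[17]=1 (border 'a')
j=18 s[j]='b': k: 1→0; π[18]=0 (border '')
j=19 s[j]='c': π[19]=0 (border '')
j=20 s[j]='c': π[20]=0 (border '')
j=21 s[j]='b': π[21]=0 (border '')
j=22 s[j]='c': π[22]=0 (border '')
j=23 s[j]='a': π[23]=1 (border 'a')
j=24 s[j]='b': k: 1→0; π[24]=0 (border '')
j=25 s[j]='a': π[25]=1 (border 'a')
j=26 s[j]='a': k: 1→0; π[26]=1 (border 'a')
j=27 s[j]='a': k: 1→0; π[27]=1 (border 'a')
j=28 s[j]='c': π[28]=2 (border 'ac')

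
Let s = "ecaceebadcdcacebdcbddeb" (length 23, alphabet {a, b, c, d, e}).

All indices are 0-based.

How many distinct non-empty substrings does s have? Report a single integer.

sorted suffixes:
  #0 SA[0]=12  'acebdcbddeb'
  #1 SA[1]=2  'aceebadcdcacebdcbddeb'
  #2 SA[2]=7  'adcdcacebdcbddeb'
  #3 SA[3]=22  'b'
  #4 SA[4]=6  'badcdcacebdcbddeb'
  #5 SA[5]=15  'bdcbddeb'
  #6 SA[6]=18  'bddeb'
  #7 SA[7]=11  'cacebdcbddeb'
  #8 SA[8]=1  'caceebadcdcacebdcbddeb'
  #9 SA[9]=17  'cbddeb'
  #10 SA[10]=9  'cdcacebdcbddeb'
  #11 SA[11]=13  'cebdcbddeb'
  #12 SA[12]=3  'ceebadcdcacebdcbddeb'
  #13 SA[13]=10  'dcacebdcbddeb'
  #14 SA[14]=16  'dcbddeb'
  #15 SA[15]=8  'dcdcacebdcbddeb'
  #16 SA[16]=19  'ddeb'
  #17 SA[17]=20  'deb'
  #18 SA[18]=21  'eb'
  #19 SA[19]=5  'ebadcdcacebdcbddeb'
  #20 SA[20]=14  'ebdcbddeb'
  #21 SA[21]=0  'ecaceebadcdcacebdcbddeb'
  #22 SA[22]=4  'eebadcdcacebdcbddeb'

SA = [12, 2, 7, 22, 6, 15, 18, 11, 1, 17, 9, 13, 3, 10, 16, 8, 19, 20, 21, 5, 14, 0, 4]
[i] adj suffixes → lcp
  [1] 12/2 → 3 ('ace')
  [2] 2/7 → 1 ('a')
  [3] 7/22 → 0 ('')
  [4] 22/6 → 1 ('b')
  [5] 6/15 → 1 ('b')
  [6] 15/18 → 2 ('bd')
  [7] 18/11 → 0 ('')
  [8] 11/1 → 4 ('cace')
  [9] 1/17 → 1 ('c')
  [10] 17/9 → 1 ('c')
  [11] 9/13 → 1 ('c')
  [12] 13/3 → 2 ('ce')
  [13] 3/10 → 0 ('')
  [14] 10/16 → 2 ('dc')
  [15] 16/8 → 2 ('dc')
  [16] 8/19 → 1 ('d')
  [17] 19/20 → 1 ('d')
  [18] 20/21 → 0 ('')
  [19] 21/5 → 2 ('eb')
  [20] 5/14 → 2 ('eb')
  [21] 14/0 → 1 ('e')
  [22] 0/4 → 1 ('e')

n(n+1)/2 = 23·24/2 = 276
Σ LCP = 0 + 3 + 1 + 0 + 1 + 1 + 2 + 0 + 4 + 1 + 1 + 1 + 2 + 0 + 2 + 2 + 1 + 1 + 0 + 2 + 2 + 1 + 1 = 29
distinct = 276 − 29 = 247

247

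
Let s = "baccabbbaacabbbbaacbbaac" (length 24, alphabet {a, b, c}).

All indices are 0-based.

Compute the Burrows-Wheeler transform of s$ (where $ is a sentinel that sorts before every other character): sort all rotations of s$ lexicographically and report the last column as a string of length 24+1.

rank  rotation                   last
    0  $baccabbbaacabbbbaacbbaac  c
    1  aac$baccabbbaacabbbbaacbb  b
    2  aacabbbbaacbbaac$baccabbb  b
    3  aacbbaac$baccabbbaacabbbb  b
    4  abbbaacabbbbaacbbaac$bacc  c
    5  abbbbaacbbaac$baccabbbaac  c
    6  ac$baccabbbaacabbbbaacbba  a
    7  acabbbbaacbbaac$baccabbba  a
    8  acbbaac$baccabbbaacabbbba  a
    9  accabbbaacabbbbaacbbaac$b  b
   10  baac$baccabbbaacabbbbaacb  b
   11  baacabbbbaacbbaac$baccabb  b
   12  baacbbaac$baccabbbaacabbb  b
   13  baccabbbaacabbbbaacbbaac$  $
   14  bbaac$baccabbbaacabbbbaac  c
   15  bbaacabbbbaacbbaac$baccab  b
   16  bbaacbbaac$baccabbbaacabb  b
   17  bbbaacabbbbaacbbaac$bacca  a
   18  bbbaacbbaac$baccabbbaacab  b
   19  bbbbaacbbaac$baccabbbaaca  a
   20  c$baccabbbaacabbbbaacbbaa  a
   21  cabbbaacabbbbaacbbaac$bac  c
   22  cabbbbaacbbaac$baccabbbaa  a
   23  cbbaac$baccabbbaacabbbbaa  a
   24  ccabbbaacabbbbaacbbaac$ba  a

cbbbccaaabbbb$cbbabaacaaa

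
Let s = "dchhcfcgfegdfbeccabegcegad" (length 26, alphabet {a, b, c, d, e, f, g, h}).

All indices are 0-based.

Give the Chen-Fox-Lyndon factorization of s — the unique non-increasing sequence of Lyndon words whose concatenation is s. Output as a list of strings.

["d", "chh", "cfcgfegdf", "becc", "abegcegad"]

emit factor 1: 'd' (i=0, period=1)
emit factor 2: 'chh' (i=1, period=3)
emit factor 3: 'cfcgfegdf' (i=4, period=9)
emit factor 4: 'becc' (i=13, period=4)
emit factor 5: 'abegcegad' (i=17, period=9)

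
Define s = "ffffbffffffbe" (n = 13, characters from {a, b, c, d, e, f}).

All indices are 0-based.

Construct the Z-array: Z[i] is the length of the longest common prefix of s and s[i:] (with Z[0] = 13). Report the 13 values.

[13, 3, 2, 1, 0, 4, 4, 5, 3, 2, 1, 0, 0]

Z[0]=13
i=1: fresh scan; Z[1]=3 grow→box=[1,4)
i=2: min(r-i=2, Z[1]=3)=2; Z[2]=2
i=3: min(r-i=1, Z[2]=2)=1; Z[3]=1
i=4: fresh scan; Z[4]=0
i=5: fresh scan; Z[5]=4 grow→box=[5,9)
i=6: min(r-i=3, Z[1]=3)=3; Z[6]=4 grow→box=[6,10)
i=7: min(r-i=3, Z[1]=3)=3; Z[7]=5 grow→box=[7,12)
i=8: min(r-i=4, Z[1]=3)=3; Z[8]=3
i=9: min(r-i=3, Z[2]=2)=2; Z[9]=2
i=10: min(r-i=2, Z[3]=1)=1; Z[10]=1
i=11: min(r-i=1, Z[4]=0)=0; Z[11]=0
i=12: fresh scan; Z[12]=0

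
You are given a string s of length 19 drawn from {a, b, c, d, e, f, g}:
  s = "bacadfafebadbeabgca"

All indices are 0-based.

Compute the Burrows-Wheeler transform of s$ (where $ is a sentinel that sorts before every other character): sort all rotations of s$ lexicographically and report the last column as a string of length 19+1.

rank  rotation              last
    0  $bacadfafebadbeabgca  a
    1  a$bacadfafebadbeabgc  c
    2  abgca$bacadfafebadbe  e
    3  acadfafebadbeabgca$b  b
    4  adbeabgca$bacadfafeb  b
    5  adfafebadbeabgca$bac  c
    6  afebadbeabgca$bacadf  f
    7  bacadfafebadbeabgca$  $
    8  badbeabgca$bacadfafe  e
    9  beabgca$bacadfafebad  d
   10  bgca$bacadfafebadbea  a
   11  ca$bacadfafebadbeabg  g
   12  cadfafebadbeabgca$ba  a
   13  dbeabgca$bacadfafeba  a
   14  dfafebadbeabgca$baca  a
   15  eabgca$bacadfafebadb  b
   16  ebadbeabgca$bacadfaf  f
   17  fafebadbeabgca$bacad  d
   18  febadbeabgca$bacadfa  a
   19  gca$bacadfafebadbeab  b

acebbcf$edagaaabfdab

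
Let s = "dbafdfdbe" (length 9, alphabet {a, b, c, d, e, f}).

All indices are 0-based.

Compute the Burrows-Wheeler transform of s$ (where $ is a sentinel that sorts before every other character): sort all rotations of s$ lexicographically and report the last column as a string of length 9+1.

rank  rotation    last
    0  $dbafdfdbe  e
    1  afdfdbe$db  b
    2  bafdfdbe$d  d
    3  be$dbafdfd  d
    4  dbafdfdbe$  $
    5  dbe$dbafdf  f
    6  dfdbe$dbaf  f
    7  e$dbafdfdb  b
    8  fdbe$dbafd  d
    9  fdfdbe$dba  a

ebdd$ffbda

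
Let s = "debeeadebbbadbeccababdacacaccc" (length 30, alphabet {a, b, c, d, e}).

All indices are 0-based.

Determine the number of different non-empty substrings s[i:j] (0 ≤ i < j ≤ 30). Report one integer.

423

rank | idx | suffix
   0 |  17 | ababdacacaccc
   1 |  19 | abdacacaccc
   2 |  22 | acacaccc
   3 |  24 | acaccc
   4 |  26 | accc
   5 |  11 | adbeccababdacacaccc
   6 |   5 | adebbbadbeccababdacacaccc
   7 |  18 | babdacacaccc
   8 |  10 | badbeccababdacacaccc
   9 |   9 | bbadbeccababdacacaccc
  10 |   8 | bbbadbeccababdacacaccc
  11 |  20 | bdacacaccc
  12 |  13 | beccababdacacaccc
  13 |   2 | beeadebbbadbeccababdacacaccc
  14 |  29 | c
  15 |  16 | cababdacacaccc
  16 |  23 | cacaccc
  17 |  25 | caccc
  18 |  28 | cc
  19 |  15 | ccababdacacaccc
  20 |  27 | ccc
  21 |  21 | dacacaccc
  22 |  12 | dbeccababdacacaccc
  23 |   6 | debbbadbeccababdacacaccc
  24 |   0 | debeeadebbbadbeccababdacacaccc
  25 |   4 | eadebbbadbeccababdacacaccc
  26 |   7 | ebbbadbeccababdacacaccc
  27 |   1 | ebeeadebbbadbeccababdacacaccc
  28 |  14 | eccababdacacaccc
  29 |   3 | eeadebbbadbeccababdacacaccc

SA = [17, 19, 22, 24, 26, 11, 5, 18, 10, 9, 8, 20, 13, 2, 29, 16, 23, 25, 28, 15, 27, 21, 12, 6, 0, 4, 7, 1, 14, 3]
i: (SA[i-1],SA[i]) lcp shared
  1: (17,19) 2 'ab'
  2: (19,22) 1 'a'
  3: (22,24) 4 'acac'
  4: (24,26) 2 'ac'
  5: (26,11) 1 'a'
  6: (11,5) 2 'ad'
  7: (5,18) 0 ''
  8: (18,10) 2 'ba'
  9: (10,9) 1 'b'
  10: (9,8) 2 'bb'
  11: (8,20) 1 'b'
  12: (20,13) 1 'b'
  13: (13,2) 2 'be'
  14: (2,29) 0 ''
  15: (29,16) 1 'c'
  16: (16,23) 2 'ca'
  17: (23,25) 3 'cac'
  18: (25,28) 1 'c'
  19: (28,15) 2 'cc'
  20: (15,27) 2 'cc'
  21: (27,21) 0 ''
  22: (21,12) 1 'd'
  23: (12,6) 1 'd'
  24: (6,0) 3 'deb'
  25: (0,4) 0 ''
  26: (4,7) 1 'e'
  27: (7,1) 2 'eb'
  28: (1,14) 1 'e'
  29: (14,3) 1 'e'

n(n+1)/2 = 30·31/2 = 465
Σ LCP = 0 + 2 + 1 + 4 + 2 + 1 + 2 + 0 + 2 + 1 + 2 + 1 + 1 + 2 + 0 + 1 + 2 + 3 + 1 + 2 + 2 + 0 + 1 + 1 + 3 + 0 + 1 + 2 + 1 + 1 = 42
distinct = 465 − 42 = 423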